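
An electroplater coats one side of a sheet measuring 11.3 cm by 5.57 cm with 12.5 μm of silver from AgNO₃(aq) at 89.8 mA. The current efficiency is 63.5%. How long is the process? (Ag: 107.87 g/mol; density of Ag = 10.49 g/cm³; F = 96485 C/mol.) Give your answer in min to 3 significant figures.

216 min

Plated area = 11.3 × 5.57 = 62.94 cm²
Volume = 62.94 × 12.5×10⁻⁴ cm = 0.07868 cm³
m(Ag) = 0.07868 × 10.49 = 0.8254 g
n(Ag) = 0.8254 / 107.87 = 0.007652 mol; n(e⁻) = 0.007652 mol
Q = 0.007652 × 96485 / 0.635 = 1163 C
t = 1163 / 0.0898 = 12950 s = 216 min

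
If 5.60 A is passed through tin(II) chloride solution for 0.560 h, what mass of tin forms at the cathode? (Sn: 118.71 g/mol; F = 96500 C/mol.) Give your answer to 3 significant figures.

6.94 g

Q = 5.60 A × 2016 s = 11290 C
n(e⁻) = Q/F = 11290/96500 = 0.1170 mol
Sn²⁺ + 2e⁻ → Sn, so n(Sn) = 0.1170 / 2 = 0.05850 mol
m = 0.05850 × 118.71 = 6.94 g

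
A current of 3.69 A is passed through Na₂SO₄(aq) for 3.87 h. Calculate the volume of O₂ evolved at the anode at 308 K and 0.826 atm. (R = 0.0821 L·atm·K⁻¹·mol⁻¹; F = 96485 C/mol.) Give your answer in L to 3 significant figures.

Charge passed = 3.69 × 13932 = 51410 C
n(e⁻) = 51410 / 96485 = 0.5328 mol
2H₂O → O₂ + 4H⁺ + 4e⁻, so n(O₂) = 0.5328 / 4 = 0.1332 mol
V = nRT/P = 0.1332 × 0.0821 × 308 / 0.826 = 4.078 L

4.08 L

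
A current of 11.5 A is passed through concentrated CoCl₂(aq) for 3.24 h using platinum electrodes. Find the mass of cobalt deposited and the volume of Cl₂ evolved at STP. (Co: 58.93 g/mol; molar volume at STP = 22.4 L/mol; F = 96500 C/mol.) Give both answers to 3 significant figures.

41.0 g Co; 15.6 L Cl₂

Q = 11.5 × 11664 = 1.341×10^5 C; n(e⁻) = 1.341×10^5 / 96500 = 1.390 mol
Cathode: Co²⁺ + 2e⁻ → Co → n(Co) = 1.390/2 = 0.6950 mol → 41.0 g
Anode: 2Cl⁻ → Cl₂ + 2e⁻ → n(Cl₂) = 1.390/2 = 0.6950 mol → 15.6 L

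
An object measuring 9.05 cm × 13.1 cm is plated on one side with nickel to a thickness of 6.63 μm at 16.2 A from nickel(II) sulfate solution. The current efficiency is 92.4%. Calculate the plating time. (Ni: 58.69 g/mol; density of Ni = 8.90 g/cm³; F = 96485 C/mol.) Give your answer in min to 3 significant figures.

2.56 min

Plated area = 9.05 × 13.1 = 118.6 cm²
Volume = 118.6 × 6.63×10⁻⁴ cm = 0.07863 cm³
m(Ni) = 0.07863 × 8.90 = 0.6998 g
n(Ni) = 0.6998 / 58.69 = 0.01192 mol; n(e⁻) = 2 × 0.01192 = 0.02384 mol
Q = 0.02384 × 96485 / 0.924 = 2489 C
t = 2489 / 16.2 = 153.6 s = 2.56 min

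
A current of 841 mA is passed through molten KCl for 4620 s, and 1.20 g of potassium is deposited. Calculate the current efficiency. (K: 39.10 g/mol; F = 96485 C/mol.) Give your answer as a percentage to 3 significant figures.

Q = 0.841 × 4620 = 3885 C
n(e⁻) = 3885 / 96485 = 0.04027 mol
K⁺ + e⁻ → K, so theoretical n(K) = 0.04027 mol → 1.575 g
Efficiency = 1.20 / 1.575 = 0.7619 = 76.2%

76.2%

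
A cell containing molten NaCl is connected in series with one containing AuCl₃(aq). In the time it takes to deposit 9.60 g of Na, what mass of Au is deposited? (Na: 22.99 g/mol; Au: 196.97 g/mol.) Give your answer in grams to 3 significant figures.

n(Na) = 9.60 / 22.99 = 0.4176 mol
Na⁺ + e⁻ → Na, so n(e⁻) = 0.4176 mol
Since the cells are in series, n(e⁻) in the Au cell is also 0.4176 mol.
Au³⁺ + 3e⁻ → Au, so n(Au) = 0.4176 / 3 = 0.1392 mol
m(Au) = 0.1392 × 196.97 = 27.4 g

27.4 g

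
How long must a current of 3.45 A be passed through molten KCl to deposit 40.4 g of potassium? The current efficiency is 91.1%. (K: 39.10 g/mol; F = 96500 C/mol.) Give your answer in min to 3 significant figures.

529 min

n(K) = 40.4 / 39.10 = 1.033 mol
K⁺ + e⁻ → K, so n(e⁻) = 1.033 mol
Q = 1.033 × 96500 / 0.911 = 1.094×10^5 C
t = Q / I = 1.094×10^5 / 3.45 = 31710 s = 529 min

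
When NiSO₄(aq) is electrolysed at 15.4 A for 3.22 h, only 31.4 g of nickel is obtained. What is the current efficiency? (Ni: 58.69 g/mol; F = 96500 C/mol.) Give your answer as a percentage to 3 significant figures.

57.8%

Q = 15.4 × 11592 = 1.785×10^5 C
n(e⁻) = 1.785×10^5 / 96500 = 1.850 mol
Ni²⁺ + 2e⁻ → Ni, so theoretical n(Ni) = 0.9250 mol → 54.29 g
Efficiency = 31.4 / 54.29 = 0.5784 = 57.8%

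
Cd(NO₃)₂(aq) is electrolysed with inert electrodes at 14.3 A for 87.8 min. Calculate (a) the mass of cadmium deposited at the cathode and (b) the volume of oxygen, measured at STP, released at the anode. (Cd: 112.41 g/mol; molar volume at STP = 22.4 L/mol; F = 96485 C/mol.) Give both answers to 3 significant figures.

Q = 14.3 × 5268 = 75330 C; n(e⁻) = 75330 / 96485 = 0.7807 mol
Cathode: Cd²⁺ + 2e⁻ → Cd → n(Cd) = 0.7807/2 = 0.3904 mol → 43.9 g
Anode: 2H₂O → O₂ + 4H⁺ + 4e⁻ → n(O₂) = 0.7807/4 = 0.1952 mol → 4.37 L

43.9 g Cd; 4.37 L O₂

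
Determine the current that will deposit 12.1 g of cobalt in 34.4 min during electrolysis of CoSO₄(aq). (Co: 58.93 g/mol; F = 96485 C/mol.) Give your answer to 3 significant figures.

n(Co) = 12.1 / 58.93 = 0.2053 mol
Co²⁺ + 2e⁻ → Co, so n(e⁻) = 2 × 0.2053 = 0.4106 mol
Q = 0.4106 × 96485 = 39620 C
I = Q / t = 39620 / 2064 s = 19.2 A

19.2 A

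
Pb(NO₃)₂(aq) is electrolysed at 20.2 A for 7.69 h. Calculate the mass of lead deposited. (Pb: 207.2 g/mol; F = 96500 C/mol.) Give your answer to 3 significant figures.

600 g

Q = 20.2 A × 27684 s = 5.592×10^5 C
n(e⁻) = 5.592×10^5 / 96500 = 5.795 mol
Pb²⁺ + 2e⁻ → Pb, so n(Pb) = 5.795 / 2 = 2.898 mol
m = 2.898 × 207.2 = 600 g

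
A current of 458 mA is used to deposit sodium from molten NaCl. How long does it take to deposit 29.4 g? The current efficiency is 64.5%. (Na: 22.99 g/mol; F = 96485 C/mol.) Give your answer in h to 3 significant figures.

n(Na) = 29.4 / 22.99 = 1.279 mol
Na⁺ + e⁻ → Na, so n(e⁻) = 1.279 mol
Q = 1.279 × 96485 / 0.645 = 1.913×10^5 C
t = Q / I = 1.913×10^5 / 0.458 = 4.177×10^5 s = 116 h

116 h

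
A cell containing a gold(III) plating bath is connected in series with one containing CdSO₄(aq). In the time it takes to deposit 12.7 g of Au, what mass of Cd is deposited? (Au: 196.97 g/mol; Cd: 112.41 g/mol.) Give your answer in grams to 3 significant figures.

10.9 g

n(Au) = 12.7 / 196.97 = 0.06448 mol
Au³⁺ + 3e⁻ → Au, so n(e⁻) = 3 × 0.06448 = 0.1934 mol
Same current for the same time ⇒ same n(e⁻) = 0.1934 mol in both cells.
Cd²⁺ + 2e⁻ → Cd, so n(Cd) = 0.1934 / 2 = 0.09670 mol
m(Cd) = 0.09670 × 112.41 = 10.9 g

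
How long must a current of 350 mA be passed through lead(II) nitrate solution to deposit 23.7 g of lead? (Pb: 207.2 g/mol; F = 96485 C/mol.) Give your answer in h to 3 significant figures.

17.5 h

n(Pb) = 23.7 / 207.2 = 0.1144 mol
Pb²⁺ + 2e⁻ → Pb, so n(e⁻) = 2 × 0.1144 = 0.2288 mol
Q = 0.2288 × 96485 = 22080 C
t = Q / I = 22080 / 0.350 = 63090 s = 17.5 h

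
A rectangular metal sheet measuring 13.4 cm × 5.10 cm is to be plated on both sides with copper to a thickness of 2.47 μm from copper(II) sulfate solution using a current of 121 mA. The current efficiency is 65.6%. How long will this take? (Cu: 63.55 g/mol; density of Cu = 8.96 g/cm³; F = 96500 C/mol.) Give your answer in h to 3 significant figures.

3.21 h

Plated area = 2 × 13.4 × 5.10 = 136.7 cm²
Volume = 136.7 × 2.47×10⁻⁴ cm = 0.03376 cm³
m(Cu) = 0.03376 × 8.96 = 0.3025 g
n(Cu) = 0.3025 / 63.55 = 0.004760 mol; n(e⁻) = 2 × 0.004760 = 0.009520 mol
Q = 0.009520 × 96500 / 0.656 = 1400 C
t = 1400 / 0.121 = 11570 s = 3.21 h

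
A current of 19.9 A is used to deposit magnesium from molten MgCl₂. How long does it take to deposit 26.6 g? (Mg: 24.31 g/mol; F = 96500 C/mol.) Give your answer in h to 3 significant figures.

2.95 h

n(Mg) = 26.6 / 24.31 = 1.094 mol
Mg²⁺ + 2e⁻ → Mg, so n(e⁻) = 2 × 1.094 = 2.188 mol
Q = 2.188 × 96500 = 2.111×10^5 C
t = Q / I = 2.111×10^5 / 19.9 = 10610 s = 2.95 h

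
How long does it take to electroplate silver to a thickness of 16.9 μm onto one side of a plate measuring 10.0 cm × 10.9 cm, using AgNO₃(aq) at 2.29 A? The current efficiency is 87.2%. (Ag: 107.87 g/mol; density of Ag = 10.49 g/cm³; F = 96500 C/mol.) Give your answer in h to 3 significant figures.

Plated area = 10.0 × 10.9 = 109.0 cm²
Volume = 109.0 × 16.9×10⁻⁴ cm = 0.1842 cm³
m(Ag) = 0.1842 × 10.49 = 1.932 g
n(Ag) = 1.932 / 107.87 = 0.01791 mol; n(e⁻) = 0.01791 mol
Q = 0.01791 × 96500 / 0.872 = 1982 C
t = 1982 / 2.29 = 865.5 s = 0.240 h

0.240 h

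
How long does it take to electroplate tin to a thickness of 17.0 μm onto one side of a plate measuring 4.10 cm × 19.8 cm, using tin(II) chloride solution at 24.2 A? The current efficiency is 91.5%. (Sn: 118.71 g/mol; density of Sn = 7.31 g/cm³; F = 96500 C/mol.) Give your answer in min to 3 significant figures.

Plated area = 4.10 × 19.8 = 81.18 cm²
Volume = 81.18 × 17.0×10⁻⁴ cm = 0.1380 cm³
m(Sn) = 0.1380 × 7.31 = 1.009 g
n(Sn) = 1.009 / 118.71 = 0.008500 mol; n(e⁻) = 2 × 0.008500 = 0.01700 mol
Q = 0.01700 × 96500 / 0.915 = 1793 C
t = 1793 / 24.2 = 74.09 s = 1.23 min

1.23 min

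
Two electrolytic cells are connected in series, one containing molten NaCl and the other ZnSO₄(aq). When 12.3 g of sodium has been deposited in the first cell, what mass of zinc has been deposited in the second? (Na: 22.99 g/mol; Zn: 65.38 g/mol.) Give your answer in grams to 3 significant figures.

17.5 g

n(Na) = 12.3 / 22.99 = 0.5350 mol
Na⁺ + e⁻ → Na, so n(e⁻) = 0.5350 mol
Since the cells are in series, n(e⁻) in the Zn cell is also 0.5350 mol.
Zn²⁺ + 2e⁻ → Zn, so n(Zn) = 0.5350 / 2 = 0.2675 mol
m(Zn) = 0.2675 × 65.38 = 17.5 g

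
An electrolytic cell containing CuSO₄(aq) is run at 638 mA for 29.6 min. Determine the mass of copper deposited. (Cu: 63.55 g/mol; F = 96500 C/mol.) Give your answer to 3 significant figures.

0.373 g

Q = 0.638 A × 1776 s = 1133 C
n(e⁻) = 1133 / 96500 = 0.01174 mol
Cu²⁺ + 2e⁻ → Cu, so n(Cu) = 0.01174 / 2 = 0.005870 mol
m = 0.005870 × 63.55 = 0.373 g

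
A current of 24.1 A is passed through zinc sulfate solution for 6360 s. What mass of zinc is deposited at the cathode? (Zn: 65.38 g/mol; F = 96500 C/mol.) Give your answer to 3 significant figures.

Charge passed = 24.1 × 6360 = 1.533×10^5 C
n(e⁻) = 1.533×10^5 / 96500 = 1.589 mol
Zn²⁺ + 2e⁻ → Zn, so n(Zn) = 1.589 / 2 = 0.7945 mol
m = 0.7945 × 65.38 = 51.9 g

51.9 g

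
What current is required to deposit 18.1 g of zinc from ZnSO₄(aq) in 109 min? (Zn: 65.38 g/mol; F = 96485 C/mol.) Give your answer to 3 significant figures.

8.17 A

n(Zn) = 18.1 / 65.38 = 0.2768 mol
Zn²⁺ + 2e⁻ → Zn, so n(e⁻) = 2 × 0.2768 = 0.5536 mol
Q = 0.5536 × 96485 = 53410 C
I = Q / t = 53410 / 6540 s = 8.17 A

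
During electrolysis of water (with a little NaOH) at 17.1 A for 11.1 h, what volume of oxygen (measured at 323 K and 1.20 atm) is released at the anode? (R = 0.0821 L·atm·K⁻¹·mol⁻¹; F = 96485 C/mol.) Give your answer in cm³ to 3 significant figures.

39100 cm³

Charge passed = 17.1 × 39960 = 6.833×10^5 C
Moles of electrons = 6.833×10^5 / 96485 = 7.082 mol
2H₂O → O₂ + 4H⁺ + 4e⁻, so n(O₂) = 7.082 / 4 = 1.771 mol
V = nRT/P = 1.771 × 0.0821 × 323 / 1.20 = 39.14 L
= 39100 cm³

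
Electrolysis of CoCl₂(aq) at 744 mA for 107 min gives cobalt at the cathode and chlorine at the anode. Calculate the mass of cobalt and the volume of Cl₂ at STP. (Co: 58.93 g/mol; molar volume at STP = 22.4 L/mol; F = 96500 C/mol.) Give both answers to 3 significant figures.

Q = 0.744 × 6420 = 4776 C; n(e⁻) = 4776 / 96500 = 0.04949 mol
Cathode: Co²⁺ + 2e⁻ → Co → n(Co) = 0.04949/2 = 0.02475 mol → 1.46 g
Anode: 2Cl⁻ → Cl₂ + 2e⁻ → n(Cl₂) = 0.04949/2 = 0.02475 mol → 0.554 L

1.46 g Co; 0.554 L Cl₂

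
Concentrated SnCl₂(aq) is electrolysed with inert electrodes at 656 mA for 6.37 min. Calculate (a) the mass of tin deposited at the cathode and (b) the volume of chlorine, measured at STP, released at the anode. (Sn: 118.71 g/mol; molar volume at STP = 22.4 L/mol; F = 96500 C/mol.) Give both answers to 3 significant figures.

Q = 0.656 × 382.2 = 250.7 C; n(e⁻) = 250.7 / 96500 = 0.002598 mol
Cathode: Sn²⁺ + 2e⁻ → Sn → n(Sn) = 0.002598/2 = 0.001299 mol → 0.154 g
Anode: 2Cl⁻ → Cl₂ + 2e⁻ → n(Cl₂) = 0.002598/2 = 0.001299 mol → 0.0291 L

0.154 g Sn; 0.0291 L Cl₂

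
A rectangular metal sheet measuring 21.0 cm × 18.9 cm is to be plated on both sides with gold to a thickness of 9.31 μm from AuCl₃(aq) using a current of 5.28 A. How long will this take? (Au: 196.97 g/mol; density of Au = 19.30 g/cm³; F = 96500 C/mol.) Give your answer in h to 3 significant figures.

1.10 h

Plated area = 2 × 21.0 × 18.9 = 793.8 cm²
Volume = 793.8 × 9.31×10⁻⁴ cm = 0.7390 cm³
m(Au) = 0.7390 × 19.30 = 14.26 g
n(Au) = 14.26 / 196.97 = 0.07240 mol; n(e⁻) = 3 × 0.07240 = 0.2172 mol
Q = 0.2172 × 96500 = 20960 C
t = 20960 / 5.28 = 3970 s = 1.10 h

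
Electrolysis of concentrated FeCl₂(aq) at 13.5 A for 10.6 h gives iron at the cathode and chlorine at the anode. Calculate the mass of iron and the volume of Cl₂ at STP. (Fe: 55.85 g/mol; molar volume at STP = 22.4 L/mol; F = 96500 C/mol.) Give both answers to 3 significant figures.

Q = 13.5 × 38160 = 5.152×10^5 C; n(e⁻) = 5.152×10^5 / 96500 = 5.339 mol
Cathode: Fe²⁺ + 2e⁻ → Fe → n(Fe) = 5.339/2 = 2.670 mol → 149 g
Anode: 2Cl⁻ → Cl₂ + 2e⁻ → n(Cl₂) = 5.339/2 = 2.670 mol → 59.8 L

149 g Fe; 59.8 L Cl₂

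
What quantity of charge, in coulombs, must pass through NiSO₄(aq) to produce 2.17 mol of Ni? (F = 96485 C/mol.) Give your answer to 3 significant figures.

4.19×10^5 C

Ni²⁺ + 2e⁻ → Ni, so n(e⁻) = 2 × 2.17 = 4.340 mol
Q = 4.340 × 96485 = 4.187×10^5 C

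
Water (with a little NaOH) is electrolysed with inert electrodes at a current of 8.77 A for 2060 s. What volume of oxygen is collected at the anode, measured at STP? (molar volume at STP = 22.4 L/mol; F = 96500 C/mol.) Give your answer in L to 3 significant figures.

1.05 L

Q = It = 8.77 × 2060 = 18070 C
Moles of electrons = 18070 / 96500 = 0.1873 mol
2H₂O → O₂ + 4H⁺ + 4e⁻, so n(O₂) = 0.1873 / 4 = 0.04683 mol
V = 0.04683 × 22.4 = 1.049 L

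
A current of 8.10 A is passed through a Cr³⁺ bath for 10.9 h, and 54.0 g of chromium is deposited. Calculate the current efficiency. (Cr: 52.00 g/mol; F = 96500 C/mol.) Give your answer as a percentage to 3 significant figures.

94.6%

Q = 8.10 × 39240 = 3.178×10^5 C
n(e⁻) = 3.178×10^5 / 96500 = 3.293 mol
Cr³⁺ + 3e⁻ → Cr, so theoretical n(Cr) = 1.098 mol → 57.10 g
Efficiency = 54.0 / 57.10 = 0.9457 = 94.6%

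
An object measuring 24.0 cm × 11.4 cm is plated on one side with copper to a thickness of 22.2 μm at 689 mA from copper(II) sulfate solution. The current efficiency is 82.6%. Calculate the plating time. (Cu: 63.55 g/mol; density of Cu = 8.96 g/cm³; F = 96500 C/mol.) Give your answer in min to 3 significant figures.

484 min

Plated area = 24.0 × 11.4 = 273.6 cm²
Volume = 273.6 × 22.2×10⁻⁴ cm = 0.6074 cm³
m(Cu) = 0.6074 × 8.96 = 5.442 g
n(Cu) = 5.442 / 63.55 = 0.08563 mol; n(e⁻) = 2 × 0.08563 = 0.1713 mol
Q = 0.1713 × 96500 / 0.826 = 20010 C
t = 20010 / 0.689 = 29040 s = 484 min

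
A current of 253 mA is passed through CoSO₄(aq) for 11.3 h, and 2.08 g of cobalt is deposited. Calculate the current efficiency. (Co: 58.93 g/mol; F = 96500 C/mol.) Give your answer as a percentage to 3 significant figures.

66.2%

Q = 0.253 × 40680 = 10290 C
n(e⁻) = 10290 / 96500 = 0.1066 mol
Co²⁺ + 2e⁻ → Co, so theoretical n(Co) = 0.05330 mol → 3.141 g
Efficiency = 2.08 / 3.141 = 0.6622 = 66.2%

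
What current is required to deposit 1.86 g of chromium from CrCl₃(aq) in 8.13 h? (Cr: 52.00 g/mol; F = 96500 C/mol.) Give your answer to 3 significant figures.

n(Cr) = 1.86 / 52.00 = 0.03577 mol
Cr³⁺ + 3e⁻ → Cr, so n(e⁻) = 3 × 0.03577 = 0.1073 mol
Q = 0.1073 × 96500 = 10350 C
I = Q / t = 10350 / 29268 s = 0.354 A

0.354 A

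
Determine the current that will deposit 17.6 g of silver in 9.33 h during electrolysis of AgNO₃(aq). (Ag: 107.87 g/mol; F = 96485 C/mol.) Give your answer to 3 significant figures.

0.469 A

n(Ag) = 17.6 / 107.87 = 0.1632 mol
Ag⁺ + e⁻ → Ag, so n(e⁻) = 0.1632 mol
Q = 0.1632 × 96485 = 15750 C
I = Q / t = 15750 / 33588 s = 0.469 A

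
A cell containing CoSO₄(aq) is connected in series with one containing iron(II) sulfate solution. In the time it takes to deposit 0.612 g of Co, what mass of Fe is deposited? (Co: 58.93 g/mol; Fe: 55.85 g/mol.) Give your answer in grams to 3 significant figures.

0.580 g

n(Co) = 0.612 / 58.93 = 0.01039 mol
Co²⁺ + 2e⁻ → Co, so n(e⁻) = 2 × 0.01039 = 0.02078 mol
The cells are in series, so the same charge (and hence the same n(e⁻) = 0.02078 mol) passes through both.
Fe²⁺ + 2e⁻ → Fe, so n(Fe) = 0.02078 / 2 = 0.01039 mol
m(Fe) = 0.01039 × 55.85 = 0.580 g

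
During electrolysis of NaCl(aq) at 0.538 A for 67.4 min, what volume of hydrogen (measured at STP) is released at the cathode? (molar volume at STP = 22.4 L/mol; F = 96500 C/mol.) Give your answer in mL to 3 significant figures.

Q = It = 0.538 × 4044 = 2176 C
n(e⁻) = 2176 / 96500 = 0.02255 mol
2H⁺ + 2e⁻ → H₂, so n(H₂) = 0.02255 / 2 = 0.01128 mol
V = 0.01128 × 22.4 = 0.2527 L
= 253 mL

253 mL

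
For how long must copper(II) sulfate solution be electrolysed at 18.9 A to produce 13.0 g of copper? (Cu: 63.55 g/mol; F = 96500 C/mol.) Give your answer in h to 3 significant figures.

n(Cu) = 13.0 / 63.55 = 0.2046 mol
Cu²⁺ + 2e⁻ → Cu, so n(e⁻) = 2 × 0.2046 = 0.4092 mol
Q = 0.4092 × 96500 = 39490 C
t = Q / I = 39490 / 18.9 = 2089 s = 0.580 h

0.580 h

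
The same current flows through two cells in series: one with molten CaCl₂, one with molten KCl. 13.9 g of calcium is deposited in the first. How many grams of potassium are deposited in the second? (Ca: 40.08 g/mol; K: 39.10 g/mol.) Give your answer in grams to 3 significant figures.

n(Ca) = 13.9 / 40.08 = 0.3468 mol
Ca²⁺ + 2e⁻ → Ca, so n(e⁻) = 2 × 0.3468 = 0.6936 mol
The cells are in series, so the same charge (and hence the same n(e⁻) = 0.6936 mol) passes through both.
K⁺ + e⁻ → K, so n(K) = 0.6936 mol
m(K) = 0.6936 × 39.10 = 27.1 g

27.1 g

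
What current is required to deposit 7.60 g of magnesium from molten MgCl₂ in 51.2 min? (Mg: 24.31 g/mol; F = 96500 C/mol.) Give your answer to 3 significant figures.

19.6 A

n(Mg) = 7.60 / 24.31 = 0.3126 mol
Mg²⁺ + 2e⁻ → Mg, so n(e⁻) = 2 × 0.3126 = 0.6252 mol
Q = 0.6252 × 96500 = 60330 C
I = Q / t = 60330 / 3072 s = 19.6 A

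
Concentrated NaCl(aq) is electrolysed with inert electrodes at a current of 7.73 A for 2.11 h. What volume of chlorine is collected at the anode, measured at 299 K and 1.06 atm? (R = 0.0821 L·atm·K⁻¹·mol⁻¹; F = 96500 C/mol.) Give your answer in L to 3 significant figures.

7.05 L

Q = It = 7.73 × 7596 = 58720 C
n(e⁻) = Q/F = 58720/96500 = 0.6085 mol
2Cl⁻ → Cl₂ + 2e⁻, so n(Cl₂) = 0.6085 / 2 = 0.3043 mol
V = nRT/P = 0.3043 × 0.0821 × 299 / 1.06 = 7.047 L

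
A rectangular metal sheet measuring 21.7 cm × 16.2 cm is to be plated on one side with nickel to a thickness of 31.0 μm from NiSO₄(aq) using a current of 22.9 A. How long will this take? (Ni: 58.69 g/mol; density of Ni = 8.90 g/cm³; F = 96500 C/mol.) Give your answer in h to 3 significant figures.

Plated area = 21.7 × 16.2 = 351.5 cm²
Volume = 351.5 × 31.0×10⁻⁴ cm = 1.090 cm³
m(Ni) = 1.090 × 8.90 = 9.701 g
n(Ni) = 9.701 / 58.69 = 0.1653 mol; n(e⁻) = 2 × 0.1653 = 0.3306 mol
Q = 0.3306 × 96500 = 31900 C
t = 31900 / 22.9 = 1393 s = 0.387 h

0.387 h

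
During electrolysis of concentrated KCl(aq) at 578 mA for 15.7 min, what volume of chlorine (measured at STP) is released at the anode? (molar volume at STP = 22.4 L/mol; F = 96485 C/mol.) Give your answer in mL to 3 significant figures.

63.2 mL

Charge passed = 0.578 × 942 = 544.5 C
n(e⁻) = 544.5 / 96485 = 0.005643 mol
2Cl⁻ → Cl₂ + 2e⁻, so n(Cl₂) = 0.005643 / 2 = 0.002822 mol
V = 0.002822 × 22.4 = 0.06321 L
= 63.2 mL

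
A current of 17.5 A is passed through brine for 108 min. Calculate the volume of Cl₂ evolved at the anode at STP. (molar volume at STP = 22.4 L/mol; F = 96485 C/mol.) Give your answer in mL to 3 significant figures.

Q = 17.5 A × 6480 s = 1.134×10^5 C
Moles of electrons = 1.134×10^5 / 96485 = 1.175 mol
2Cl⁻ → Cl₂ + 2e⁻, so n(Cl₂) = 1.175 / 2 = 0.5875 mol
V = 0.5875 × 22.4 = 13.16 L
= 13200 mL

13200 mL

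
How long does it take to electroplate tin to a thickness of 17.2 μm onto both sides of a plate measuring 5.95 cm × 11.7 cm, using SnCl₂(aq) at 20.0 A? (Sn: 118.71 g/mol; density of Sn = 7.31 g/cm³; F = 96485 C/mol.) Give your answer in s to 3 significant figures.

142 s

Plated area = 2 × 5.95 × 11.7 = 139.2 cm²
Volume = 139.2 × 17.2×10⁻⁴ cm = 0.2394 cm³
m(Sn) = 0.2394 × 7.31 = 1.750 g
n(Sn) = 1.750 / 118.71 = 0.01474 mol; n(e⁻) = 2 × 0.01474 = 0.02948 mol
Q = 0.02948 × 96485 = 2844 C
t = 2844 / 20.0 = 142.2 s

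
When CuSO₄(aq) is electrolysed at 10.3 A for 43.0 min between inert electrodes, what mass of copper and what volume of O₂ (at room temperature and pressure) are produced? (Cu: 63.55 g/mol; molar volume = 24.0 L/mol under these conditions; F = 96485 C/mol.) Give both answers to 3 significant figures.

Q = 10.3 × 2580 = 26570 C; n(e⁻) = 26570 / 96485 = 0.2754 mol
Cathode: Cu²⁺ + 2e⁻ → Cu → n(Cu) = 0.2754/2 = 0.1377 mol → 8.75 g
Anode: 2H₂O → O₂ + 4H⁺ + 4e⁻ → n(O₂) = 0.2754/4 = 0.06885 mol → 1.65 L

8.75 g Cu; 1.65 L O₂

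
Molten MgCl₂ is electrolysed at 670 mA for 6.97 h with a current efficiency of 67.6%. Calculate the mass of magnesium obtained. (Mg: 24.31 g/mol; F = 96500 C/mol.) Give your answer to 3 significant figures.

Q = 0.670 × 25092 = 16810 C
n(e⁻) = 16810 / 96500 = 0.1742 mol
Mg²⁺ + 2e⁻ → Mg, so theoretical m(Mg) = 0.08710 × 24.31 = 2.117 g
Actual mass = 67.6% × 2.117 = 1.43 g

1.43 g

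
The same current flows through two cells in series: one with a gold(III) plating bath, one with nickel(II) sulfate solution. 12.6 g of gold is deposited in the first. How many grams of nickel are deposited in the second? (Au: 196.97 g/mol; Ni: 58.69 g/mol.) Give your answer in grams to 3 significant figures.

5.63 g

n(Au) = 12.6 / 196.97 = 0.06397 mol
Au³⁺ + 3e⁻ → Au, so n(e⁻) = 3 × 0.06397 = 0.1919 mol
In series, the same 0.1919 mol of electrons flows through the second cell.
Ni²⁺ + 2e⁻ → Ni, so n(Ni) = 0.1919 / 2 = 0.09595 mol
m(Ni) = 0.09595 × 58.69 = 5.63 g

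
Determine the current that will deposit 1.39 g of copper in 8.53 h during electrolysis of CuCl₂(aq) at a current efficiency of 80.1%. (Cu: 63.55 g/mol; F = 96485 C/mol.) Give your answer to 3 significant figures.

n(Cu) = 1.39 / 63.55 = 0.02187 mol
Cu²⁺ + 2e⁻ → Cu, so n(e⁻) = 2 × 0.02187 = 0.04374 mol
Q = 0.04374 × 96485 / 0.801 = 5269 C
I = Q / t = 5269 / 30708 s = 0.172 A

0.172 A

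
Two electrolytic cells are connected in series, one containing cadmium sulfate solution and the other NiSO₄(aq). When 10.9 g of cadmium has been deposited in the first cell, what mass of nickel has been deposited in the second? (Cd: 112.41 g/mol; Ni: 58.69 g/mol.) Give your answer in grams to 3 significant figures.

n(Cd) = 10.9 / 112.41 = 0.09697 mol
Cd²⁺ + 2e⁻ → Cd, so n(e⁻) = 2 × 0.09697 = 0.1939 mol
Same current for the same time ⇒ same n(e⁻) = 0.1939 mol in both cells.
Ni²⁺ + 2e⁻ → Ni, so n(Ni) = 0.1939 / 2 = 0.09695 mol
m(Ni) = 0.09695 × 58.69 = 5.69 g

5.69 g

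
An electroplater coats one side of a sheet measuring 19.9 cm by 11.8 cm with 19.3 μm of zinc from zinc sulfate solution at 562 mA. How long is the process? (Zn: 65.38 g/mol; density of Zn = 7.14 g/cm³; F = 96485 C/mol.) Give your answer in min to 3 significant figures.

283 min

Plated area = 19.9 × 11.8 = 234.8 cm²
Volume = 234.8 × 19.3×10⁻⁴ cm = 0.4532 cm³
m(Zn) = 0.4532 × 7.14 = 3.236 g
n(Zn) = 3.236 / 65.38 = 0.04950 mol; n(e⁻) = 2 × 0.04950 = 0.09900 mol
Q = 0.09900 × 96485 = 9552 C
t = 9552 / 0.562 = 17000 s = 283 min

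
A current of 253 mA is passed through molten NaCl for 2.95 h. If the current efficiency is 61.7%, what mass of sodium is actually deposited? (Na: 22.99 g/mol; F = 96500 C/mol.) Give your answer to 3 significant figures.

0.395 g

Q = 0.253 × 10620 = 2687 C
n(e⁻) = 2687 / 96500 = 0.02784 mol
Na⁺ + e⁻ → Na, so theoretical m(Na) = 0.02784 × 22.99 = 0.6400 g
Actual mass = 61.7% × 0.6400 = 0.395 g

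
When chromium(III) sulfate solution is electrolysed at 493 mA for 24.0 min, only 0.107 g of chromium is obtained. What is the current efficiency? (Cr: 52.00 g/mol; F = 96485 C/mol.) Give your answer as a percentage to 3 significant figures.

Q = 0.493 × 1440 = 709.9 C
n(e⁻) = 709.9 / 96485 = 0.007358 mol
Cr³⁺ + 3e⁻ → Cr, so theoretical n(Cr) = 0.002453 mol → 0.1276 g
Efficiency = 0.107 / 0.1276 = 0.8386 = 83.9%

83.9%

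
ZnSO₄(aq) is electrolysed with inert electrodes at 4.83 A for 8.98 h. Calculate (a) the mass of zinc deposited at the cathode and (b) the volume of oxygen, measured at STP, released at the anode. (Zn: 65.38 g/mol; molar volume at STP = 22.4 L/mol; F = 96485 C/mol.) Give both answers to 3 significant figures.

52.9 g Zn; 9.06 L O₂

Q = 4.83 × 32328 = 1.561×10^5 C; n(e⁻) = 1.561×10^5 / 96485 = 1.618 mol
Cathode: Zn²⁺ + 2e⁻ → Zn → n(Zn) = 1.618/2 = 0.8090 mol → 52.9 g
Anode: 2H₂O → O₂ + 4H⁺ + 4e⁻ → n(O₂) = 1.618/4 = 0.4045 mol → 9.06 L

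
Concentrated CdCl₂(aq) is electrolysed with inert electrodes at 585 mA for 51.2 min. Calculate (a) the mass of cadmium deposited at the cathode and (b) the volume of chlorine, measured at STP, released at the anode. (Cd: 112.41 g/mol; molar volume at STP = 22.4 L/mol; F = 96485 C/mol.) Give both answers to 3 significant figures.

1.05 g Cd; 0.209 L Cl₂

Q = 0.585 × 3072 = 1797 C; n(e⁻) = 1797 / 96485 = 0.01862 mol
Cathode: Cd²⁺ + 2e⁻ → Cd → n(Cd) = 0.01862/2 = 0.009310 mol → 1.05 g
Anode: 2Cl⁻ → Cl₂ + 2e⁻ → n(Cl₂) = 0.01862/2 = 0.009310 mol → 0.209 L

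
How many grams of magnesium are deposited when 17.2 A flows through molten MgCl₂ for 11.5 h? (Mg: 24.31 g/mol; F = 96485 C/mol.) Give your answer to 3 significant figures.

Q = It = 17.2 × 41400 = 7.121×10^5 C
n(e⁻) = Q/F = 7.121×10^5/96485 = 7.380 mol
Mg²⁺ + 2e⁻ → Mg, so n(Mg) = 7.380 / 2 = 3.690 mol
m = 3.690 × 24.31 = 89.7 g

89.7 g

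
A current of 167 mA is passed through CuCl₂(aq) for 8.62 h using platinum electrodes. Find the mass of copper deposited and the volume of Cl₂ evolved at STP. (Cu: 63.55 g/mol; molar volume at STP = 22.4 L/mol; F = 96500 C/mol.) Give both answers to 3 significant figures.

Q = 0.167 × 31032 = 5182 C; n(e⁻) = 5182 / 96500 = 0.05370 mol
Cathode: Cu²⁺ + 2e⁻ → Cu → n(Cu) = 0.05370/2 = 0.02685 mol → 1.71 g
Anode: 2Cl⁻ → Cl₂ + 2e⁻ → n(Cl₂) = 0.05370/2 = 0.02685 mol → 0.601 L

1.71 g Cu; 0.601 L Cl₂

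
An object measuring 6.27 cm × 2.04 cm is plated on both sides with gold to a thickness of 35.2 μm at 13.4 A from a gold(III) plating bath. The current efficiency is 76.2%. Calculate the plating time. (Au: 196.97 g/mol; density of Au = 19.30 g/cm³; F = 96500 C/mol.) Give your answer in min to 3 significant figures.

4.17 min

Plated area = 2 × 6.27 × 2.04 = 25.58 cm²
Volume = 25.58 × 35.2×10⁻⁴ cm = 0.09004 cm³
m(Au) = 0.09004 × 19.30 = 1.738 g
n(Au) = 1.738 / 196.97 = 0.008824 mol; n(e⁻) = 3 × 0.008824 = 0.02647 mol
Q = 0.02647 × 96500 / 0.762 = 3352 C
t = 3352 / 13.4 = 250.1 s = 4.17 min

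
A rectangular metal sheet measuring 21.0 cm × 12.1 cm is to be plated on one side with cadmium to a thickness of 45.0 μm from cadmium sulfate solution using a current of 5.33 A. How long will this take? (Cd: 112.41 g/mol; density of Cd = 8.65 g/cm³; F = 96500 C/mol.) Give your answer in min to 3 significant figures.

Plated area = 21.0 × 12.1 = 254.1 cm²
Volume = 254.1 × 45.0×10⁻⁴ cm = 1.143 cm³
m(Cd) = 1.143 × 8.65 = 9.887 g
n(Cd) = 9.887 / 112.41 = 0.08795 mol; n(e⁻) = 2 × 0.08795 = 0.1759 mol
Q = 0.1759 × 96500 = 16970 C
t = 16970 / 5.33 = 3184 s = 53.1 min

53.1 min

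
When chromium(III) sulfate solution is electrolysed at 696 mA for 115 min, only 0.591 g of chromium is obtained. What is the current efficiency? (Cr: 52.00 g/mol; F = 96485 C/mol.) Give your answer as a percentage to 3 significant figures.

Q = 0.696 × 6900 = 4802 C
n(e⁻) = 4802 / 96485 = 0.04977 mol
Cr³⁺ + 3e⁻ → Cr, so theoretical n(Cr) = 0.01659 mol → 0.8627 g
Efficiency = 0.591 / 0.8627 = 0.6851 = 68.5%

68.5%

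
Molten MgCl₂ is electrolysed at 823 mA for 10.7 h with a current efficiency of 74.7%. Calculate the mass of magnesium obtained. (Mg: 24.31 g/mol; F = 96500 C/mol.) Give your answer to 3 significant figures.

Q = 0.823 × 38520 = 31700 C
n(e⁻) = 31700 / 96500 = 0.3285 mol
Mg²⁺ + 2e⁻ → Mg, so theoretical m(Mg) = 0.1643 × 24.31 = 3.994 g
Actual mass = 74.7% × 3.994 = 2.98 g

2.98 g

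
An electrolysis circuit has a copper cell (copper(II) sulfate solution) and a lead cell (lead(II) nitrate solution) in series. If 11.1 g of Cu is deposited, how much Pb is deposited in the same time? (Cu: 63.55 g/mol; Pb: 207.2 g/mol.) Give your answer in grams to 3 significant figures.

36.2 g

n(Cu) = 11.1 / 63.55 = 0.1747 mol
Cu²⁺ + 2e⁻ → Cu, so n(e⁻) = 2 × 0.1747 = 0.3494 mol
The cells are in series, so the same charge (and hence the same n(e⁻) = 0.3494 mol) passes through both.
Pb²⁺ + 2e⁻ → Pb, so n(Pb) = 0.3494 / 2 = 0.1747 mol
m(Pb) = 0.1747 × 207.2 = 36.2 g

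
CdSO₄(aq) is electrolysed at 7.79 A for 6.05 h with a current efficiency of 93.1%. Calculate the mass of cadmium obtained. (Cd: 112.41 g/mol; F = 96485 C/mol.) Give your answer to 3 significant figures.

92.0 g

Q = 7.79 × 21780 = 1.697×10^5 C
n(e⁻) = 1.697×10^5 / 96485 = 1.759 mol
Cd²⁺ + 2e⁻ → Cd, so theoretical m(Cd) = 0.8795 × 112.41 = 98.86 g
Actual mass = 93.1% × 98.86 = 92.0 g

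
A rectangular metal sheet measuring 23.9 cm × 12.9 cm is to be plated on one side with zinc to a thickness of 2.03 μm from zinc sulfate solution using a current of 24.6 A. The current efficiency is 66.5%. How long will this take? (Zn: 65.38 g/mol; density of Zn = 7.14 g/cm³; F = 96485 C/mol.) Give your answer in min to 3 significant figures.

1.34 min

Plated area = 23.9 × 12.9 = 308.3 cm²
Volume = 308.3 × 2.03×10⁻⁴ cm = 0.06258 cm³
m(Zn) = 0.06258 × 7.14 = 0.4468 g
n(Zn) = 0.4468 / 65.38 = 0.006834 mol; n(e⁻) = 2 × 0.006834 = 0.01367 mol
Q = 0.01367 × 96485 / 0.665 = 1983 C
t = 1983 / 24.6 = 80.61 s = 1.34 min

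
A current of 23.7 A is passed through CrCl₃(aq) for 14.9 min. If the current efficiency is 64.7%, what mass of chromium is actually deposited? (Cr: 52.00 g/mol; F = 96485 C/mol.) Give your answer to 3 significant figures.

2.46 g

Q = 23.7 × 894 = 21190 C
n(e⁻) = 21190 / 96485 = 0.2196 mol
Cr³⁺ + 3e⁻ → Cr, so theoretical m(Cr) = 0.07320 × 52.00 = 3.806 g
Actual mass = 64.7% × 3.806 = 2.46 g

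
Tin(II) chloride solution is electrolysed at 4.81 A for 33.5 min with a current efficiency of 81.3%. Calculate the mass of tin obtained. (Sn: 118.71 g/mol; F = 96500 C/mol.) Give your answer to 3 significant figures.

4.83 g

Q = 4.81 × 2010 = 9668 C
n(e⁻) = 9668 / 96500 = 0.1002 mol
Sn²⁺ + 2e⁻ → Sn, so theoretical m(Sn) = 0.05010 × 118.71 = 5.947 g
Actual mass = 81.3% × 5.947 = 4.83 g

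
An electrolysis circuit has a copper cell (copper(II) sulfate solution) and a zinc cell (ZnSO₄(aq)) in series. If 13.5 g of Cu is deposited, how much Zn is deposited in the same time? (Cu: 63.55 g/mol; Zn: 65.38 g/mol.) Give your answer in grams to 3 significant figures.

13.9 g

n(Cu) = 13.5 / 63.55 = 0.2124 mol
Cu²⁺ + 2e⁻ → Cu, so n(e⁻) = 2 × 0.2124 = 0.4248 mol
Since the cells are in series, n(e⁻) in the Zn cell is also 0.4248 mol.
Zn²⁺ + 2e⁻ → Zn, so n(Zn) = 0.4248 / 2 = 0.2124 mol
m(Zn) = 0.2124 × 65.38 = 13.9 g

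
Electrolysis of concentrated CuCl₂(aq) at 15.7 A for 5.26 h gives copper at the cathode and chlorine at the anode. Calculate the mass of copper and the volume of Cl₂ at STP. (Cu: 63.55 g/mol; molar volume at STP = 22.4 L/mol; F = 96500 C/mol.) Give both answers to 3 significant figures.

Q = 15.7 × 18936 = 2.973×10^5 C; n(e⁻) = 2.973×10^5 / 96500 = 3.081 mol
Cathode: Cu²⁺ + 2e⁻ → Cu → n(Cu) = 3.081/2 = 1.541 mol → 97.9 g
Anode: 2Cl⁻ → Cl₂ + 2e⁻ → n(Cl₂) = 3.081/2 = 1.541 mol → 34.5 L

97.9 g Cu; 34.5 L Cl₂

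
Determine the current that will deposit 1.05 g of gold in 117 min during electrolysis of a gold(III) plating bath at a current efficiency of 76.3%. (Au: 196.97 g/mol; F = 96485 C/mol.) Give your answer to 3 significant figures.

n(Au) = 1.05 / 196.97 = 0.005331 mol
Au³⁺ + 3e⁻ → Au, so n(e⁻) = 3 × 0.005331 = 0.01599 mol
Q = 0.01599 × 96485 / 0.763 = 2022 C
I = Q / t = 2022 / 7020 s = 0.288 A

0.288 A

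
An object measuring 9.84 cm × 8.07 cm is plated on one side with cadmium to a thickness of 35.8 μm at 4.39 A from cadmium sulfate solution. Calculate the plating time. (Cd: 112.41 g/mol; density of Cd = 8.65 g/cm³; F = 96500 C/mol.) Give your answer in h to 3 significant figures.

Plated area = 9.84 × 8.07 = 79.41 cm²
Volume = 79.41 × 35.8×10⁻⁴ cm = 0.2843 cm³
m(Cd) = 0.2843 × 8.65 = 2.459 g
n(Cd) = 2.459 / 112.41 = 0.02188 mol; n(e⁻) = 2 × 0.02188 = 0.04376 mol
Q = 0.04376 × 96500 = 4223 C
t = 4223 / 4.39 = 962.0 s = 0.267 h

0.267 h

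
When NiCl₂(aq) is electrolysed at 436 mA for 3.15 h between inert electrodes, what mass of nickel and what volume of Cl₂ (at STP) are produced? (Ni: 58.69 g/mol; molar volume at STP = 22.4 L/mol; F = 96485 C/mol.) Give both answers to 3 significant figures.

1.50 g Ni; 0.574 L Cl₂

Q = 0.436 × 11340 = 4944 C; n(e⁻) = 4944 / 96485 = 0.05124 mol
Cathode: Ni²⁺ + 2e⁻ → Ni → n(Ni) = 0.05124/2 = 0.02562 mol → 1.50 g
Anode: 2Cl⁻ → Cl₂ + 2e⁻ → n(Cl₂) = 0.05124/2 = 0.02562 mol → 0.574 L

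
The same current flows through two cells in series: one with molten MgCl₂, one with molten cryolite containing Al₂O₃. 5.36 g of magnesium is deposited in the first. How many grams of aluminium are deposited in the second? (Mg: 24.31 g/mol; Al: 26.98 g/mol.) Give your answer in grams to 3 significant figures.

3.97 g

n(Mg) = 5.36 / 24.31 = 0.2205 mol
Mg²⁺ + 2e⁻ → Mg, so n(e⁻) = 2 × 0.2205 = 0.4410 mol
The cells are in series, so the same charge (and hence the same n(e⁻) = 0.4410 mol) passes through both.
Al³⁺ + 3e⁻ → Al, so n(Al) = 0.4410 / 3 = 0.1470 mol
m(Al) = 0.1470 × 26.98 = 3.97 g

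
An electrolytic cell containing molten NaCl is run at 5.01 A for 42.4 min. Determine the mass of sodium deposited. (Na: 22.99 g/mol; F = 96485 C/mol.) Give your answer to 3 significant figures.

Charge passed = 5.01 × 2544 = 12750 C
n(e⁻) = Q/F = 12750/96485 = 0.1321 mol
Na⁺ + e⁻ → Na, so n(Na) = 0.1321 mol
m = 0.1321 × 22.99 = 3.04 g

3.04 g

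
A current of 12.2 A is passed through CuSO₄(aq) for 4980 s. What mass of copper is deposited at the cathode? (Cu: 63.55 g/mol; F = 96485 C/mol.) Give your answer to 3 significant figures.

20.0 g

Q = It = 12.2 × 4980 = 60760 C
n(e⁻) = Q/F = 60760/96485 = 0.6297 mol
Cu²⁺ + 2e⁻ → Cu, so n(Cu) = 0.6297 / 2 = 0.3149 mol
m = 0.3149 × 63.55 = 20.0 g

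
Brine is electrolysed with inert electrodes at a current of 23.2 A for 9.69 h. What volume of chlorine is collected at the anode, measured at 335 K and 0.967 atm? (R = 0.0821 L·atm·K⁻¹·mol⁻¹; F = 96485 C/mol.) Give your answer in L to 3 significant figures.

Charge passed = 23.2 × 34884 = 8.093×10^5 C
n(e⁻) = Q/F = 8.093×10^5/96485 = 8.388 mol
2Cl⁻ → Cl₂ + 2e⁻, so n(Cl₂) = 8.388 / 2 = 4.194 mol
V = nRT/P = 4.194 × 0.0821 × 335 / 0.967 = 119.3 L

119 L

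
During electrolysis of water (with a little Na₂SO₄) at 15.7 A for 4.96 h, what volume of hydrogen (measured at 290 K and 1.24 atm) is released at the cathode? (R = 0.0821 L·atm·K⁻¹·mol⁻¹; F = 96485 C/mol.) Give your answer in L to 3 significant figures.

Q = 15.7 A × 17856 s = 2.803×10^5 C
Moles of electrons = 2.803×10^5 / 96485 = 2.905 mol
2H⁺ + 2e⁻ → H₂, so n(H₂) = 2.905 / 2 = 1.453 mol
V = nRT/P = 1.453 × 0.0821 × 290 / 1.24 = 27.90 L

27.9 L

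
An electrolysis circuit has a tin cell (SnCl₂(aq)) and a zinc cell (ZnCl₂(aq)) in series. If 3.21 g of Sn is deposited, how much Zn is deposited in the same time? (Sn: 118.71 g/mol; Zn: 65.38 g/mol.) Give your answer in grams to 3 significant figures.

n(Sn) = 3.21 / 118.71 = 0.02704 mol
Sn²⁺ + 2e⁻ → Sn, so n(e⁻) = 2 × 0.02704 = 0.05408 mol
Same current for the same time ⇒ same n(e⁻) = 0.05408 mol in both cells.
Zn²⁺ + 2e⁻ → Zn, so n(Zn) = 0.05408 / 2 = 0.02704 mol
m(Zn) = 0.02704 × 65.38 = 1.77 g

1.77 g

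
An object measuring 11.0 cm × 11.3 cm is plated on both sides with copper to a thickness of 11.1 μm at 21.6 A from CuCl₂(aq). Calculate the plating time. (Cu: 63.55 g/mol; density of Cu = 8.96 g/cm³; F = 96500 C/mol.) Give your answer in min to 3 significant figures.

5.79 min

Plated area = 2 × 11.0 × 11.3 = 248.6 cm²
Volume = 248.6 × 11.1×10⁻⁴ cm = 0.2759 cm³
m(Cu) = 0.2759 × 8.96 = 2.472 g
n(Cu) = 2.472 / 63.55 = 0.03890 mol; n(e⁻) = 2 × 0.03890 = 0.07780 mol
Q = 0.07780 × 96500 = 7508 C
t = 7508 / 21.6 = 347.6 s = 5.79 min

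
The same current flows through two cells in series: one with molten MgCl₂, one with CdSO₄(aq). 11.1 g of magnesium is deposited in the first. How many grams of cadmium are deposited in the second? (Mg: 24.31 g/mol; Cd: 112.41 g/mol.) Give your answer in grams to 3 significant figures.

n(Mg) = 11.1 / 24.31 = 0.4566 mol
Mg²⁺ + 2e⁻ → Mg, so n(e⁻) = 2 × 0.4566 = 0.9132 mol
Same current for the same time ⇒ same n(e⁻) = 0.9132 mol in both cells.
Cd²⁺ + 2e⁻ → Cd, so n(Cd) = 0.9132 / 2 = 0.4566 mol
m(Cd) = 0.4566 × 112.41 = 51.3 g

51.3 g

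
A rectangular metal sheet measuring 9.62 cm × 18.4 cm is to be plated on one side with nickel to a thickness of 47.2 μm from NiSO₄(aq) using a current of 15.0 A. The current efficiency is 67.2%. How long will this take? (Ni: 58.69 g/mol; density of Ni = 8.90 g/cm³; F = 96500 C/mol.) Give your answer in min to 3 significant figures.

Plated area = 9.62 × 18.4 = 177.0 cm²
Volume = 177.0 × 47.2×10⁻⁴ cm = 0.8354 cm³
m(Ni) = 0.8354 × 8.90 = 7.435 g
n(Ni) = 7.435 / 58.69 = 0.1267 mol; n(e⁻) = 2 × 0.1267 = 0.2534 mol
Q = 0.2534 × 96500 / 0.672 = 36390 C
t = 36390 / 15.0 = 2426 s = 40.4 min

40.4 min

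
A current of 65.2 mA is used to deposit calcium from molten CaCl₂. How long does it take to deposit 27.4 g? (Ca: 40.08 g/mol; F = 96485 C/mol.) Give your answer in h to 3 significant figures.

n(Ca) = 27.4 / 40.08 = 0.6836 mol
Ca²⁺ + 2e⁻ → Ca, so n(e⁻) = 2 × 0.6836 = 1.367 mol
Q = 1.367 × 96485 = 1.319×10^5 C
t = Q / I = 1.319×10^5 / 0.0652 = 2.023×10^6 s = 562 h

562 h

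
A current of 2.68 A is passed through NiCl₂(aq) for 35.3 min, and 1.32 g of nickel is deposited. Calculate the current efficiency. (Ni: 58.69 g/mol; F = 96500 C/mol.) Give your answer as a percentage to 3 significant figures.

Q = 2.68 × 2118 = 5676 C
n(e⁻) = 5676 / 96500 = 0.05882 mol
Ni²⁺ + 2e⁻ → Ni, so theoretical n(Ni) = 0.02941 mol → 1.726 g
Efficiency = 1.32 / 1.726 = 0.7648 = 76.5%

76.5%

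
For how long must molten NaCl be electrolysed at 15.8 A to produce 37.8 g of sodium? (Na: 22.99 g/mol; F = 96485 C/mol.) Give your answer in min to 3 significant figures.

n(Na) = 37.8 / 22.99 = 1.644 mol
Na⁺ + e⁻ → Na, so n(e⁻) = 1.644 mol
Q = 1.644 × 96485 = 1.586×10^5 C
t = Q / I = 1.586×10^5 / 15.8 = 10040 s = 167 min

167 min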